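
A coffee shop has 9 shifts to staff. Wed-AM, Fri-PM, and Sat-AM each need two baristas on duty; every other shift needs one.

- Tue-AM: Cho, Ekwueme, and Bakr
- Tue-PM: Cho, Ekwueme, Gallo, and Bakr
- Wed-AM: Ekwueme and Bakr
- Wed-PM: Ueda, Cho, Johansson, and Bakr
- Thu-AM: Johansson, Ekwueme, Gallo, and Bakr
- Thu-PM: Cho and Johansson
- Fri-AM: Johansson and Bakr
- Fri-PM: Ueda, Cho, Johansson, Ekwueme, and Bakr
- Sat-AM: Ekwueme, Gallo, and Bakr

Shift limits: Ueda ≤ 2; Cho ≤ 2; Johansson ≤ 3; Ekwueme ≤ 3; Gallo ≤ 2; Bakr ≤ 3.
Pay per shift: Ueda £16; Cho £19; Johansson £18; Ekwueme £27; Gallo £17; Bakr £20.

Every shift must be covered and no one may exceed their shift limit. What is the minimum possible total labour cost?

£225

Wed-AM can only be covered by Ekwueme and Bakr, so that assignment is forced.
Picking the cheapest available barista for each shift independently would cost £223, but that ignores the shift limits.
An optimal schedule: Tue-AM→Cho, Tue-PM→Gallo, Wed-AM→Bakr+Ekwueme, Wed-PM→Ueda, Thu-AM→Johansson, Thu-PM→Johansson, Fri-AM→Johansson, Fri-PM→Ueda+Cho, Sat-AM→Gallo+Bakr.
Total: 19 + 17 + 20 + 27 + 16 + 18 + 18 + 18 + 16 + 19 + 17 + 20 = £225.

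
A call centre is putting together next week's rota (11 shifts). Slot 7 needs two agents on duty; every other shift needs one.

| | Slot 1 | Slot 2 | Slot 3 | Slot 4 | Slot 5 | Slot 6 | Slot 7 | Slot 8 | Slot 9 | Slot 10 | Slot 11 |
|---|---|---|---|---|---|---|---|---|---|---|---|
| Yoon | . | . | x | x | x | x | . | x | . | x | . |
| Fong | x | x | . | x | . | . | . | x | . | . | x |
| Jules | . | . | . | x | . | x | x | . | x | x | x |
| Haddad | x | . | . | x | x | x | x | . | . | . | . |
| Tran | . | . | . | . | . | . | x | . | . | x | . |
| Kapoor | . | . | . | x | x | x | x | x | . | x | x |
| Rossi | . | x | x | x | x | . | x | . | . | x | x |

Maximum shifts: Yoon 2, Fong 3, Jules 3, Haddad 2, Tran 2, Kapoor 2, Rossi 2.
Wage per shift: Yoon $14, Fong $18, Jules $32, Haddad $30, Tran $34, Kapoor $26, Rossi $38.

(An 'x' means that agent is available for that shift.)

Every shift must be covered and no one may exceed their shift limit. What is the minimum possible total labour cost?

Slot 9 can only be covered by Jules, so that assignment is forced.
Picking the cheapest available agent for each shift independently would cost $226, but that ignores the shift limits.
An optimal schedule: Slot 1→Fong, Slot 2→Fong, Slot 3→Yoon, Slot 4→Haddad, Slot 5→Kapoor, Slot 6→Kapoor, Slot 7→Haddad+Jules, Slot 8→Yoon, Slot 9→Jules, Slot 10→Jules, Slot 11→Fong.
Total: 18 + 18 + 14 + 30 + 26 + 26 + 30 + 32 + 14 + 32 + 32 + 18 = $290.

$290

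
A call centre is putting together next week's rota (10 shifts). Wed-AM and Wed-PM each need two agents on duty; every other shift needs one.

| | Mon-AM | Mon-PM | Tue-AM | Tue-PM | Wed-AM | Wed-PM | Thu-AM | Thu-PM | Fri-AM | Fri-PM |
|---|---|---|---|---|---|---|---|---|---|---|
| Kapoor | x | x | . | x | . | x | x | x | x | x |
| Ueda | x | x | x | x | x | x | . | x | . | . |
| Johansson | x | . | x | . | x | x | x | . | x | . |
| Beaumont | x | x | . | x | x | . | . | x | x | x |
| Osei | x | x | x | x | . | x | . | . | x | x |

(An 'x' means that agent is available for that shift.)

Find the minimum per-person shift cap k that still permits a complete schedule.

With 5 agents and 12 worker-slots to fill, someone must work at least ⌈12/5⌉ = 3 shifts, so k ≥ 3.
k = 3 works: Mon-AM→Beaumont, Mon-PM→Ueda, Tue-AM→Ueda, Tue-PM→Beaumont, Wed-AM→Ueda+Johansson, Wed-PM→Johansson+Osei, Thu-AM→Kapoor, Thu-PM→Kapoor, Fri-AM→Johansson, Fri-PM→Kapoor.
Loads: Kapoor 3, Ueda 3, Johansson 3, Beaumont 2, Osei 1 — all ≤ 3.

3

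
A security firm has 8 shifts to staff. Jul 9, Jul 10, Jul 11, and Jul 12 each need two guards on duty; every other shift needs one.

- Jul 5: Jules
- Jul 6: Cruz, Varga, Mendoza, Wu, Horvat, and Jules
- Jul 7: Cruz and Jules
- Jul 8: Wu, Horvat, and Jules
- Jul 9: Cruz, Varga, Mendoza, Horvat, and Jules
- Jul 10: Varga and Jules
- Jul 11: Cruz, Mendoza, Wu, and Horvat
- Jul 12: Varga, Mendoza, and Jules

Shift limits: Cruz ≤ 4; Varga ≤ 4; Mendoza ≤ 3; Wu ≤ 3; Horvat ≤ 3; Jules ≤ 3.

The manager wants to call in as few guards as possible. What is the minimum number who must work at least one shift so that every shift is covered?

12 slots to fill and no one can take more than 4, so at least ⌈12/4⌉ = 3 guards are needed.
Any 3 guards together have capacity at most 4+4+3 = 11 < 12 slots, so 3 can never suffice.
Cruz, Varga, Mendoza, and Jules alone can cover everything: Jul 5→Jules, Jul 6→Cruz, Jul 7→Cruz, Jul 8→Jules, Jul 9→Cruz+Varga, Jul 10→Varga+Jules, Jul 11→Cruz+Mendoza, Jul 12→Varga+Mendoza.

4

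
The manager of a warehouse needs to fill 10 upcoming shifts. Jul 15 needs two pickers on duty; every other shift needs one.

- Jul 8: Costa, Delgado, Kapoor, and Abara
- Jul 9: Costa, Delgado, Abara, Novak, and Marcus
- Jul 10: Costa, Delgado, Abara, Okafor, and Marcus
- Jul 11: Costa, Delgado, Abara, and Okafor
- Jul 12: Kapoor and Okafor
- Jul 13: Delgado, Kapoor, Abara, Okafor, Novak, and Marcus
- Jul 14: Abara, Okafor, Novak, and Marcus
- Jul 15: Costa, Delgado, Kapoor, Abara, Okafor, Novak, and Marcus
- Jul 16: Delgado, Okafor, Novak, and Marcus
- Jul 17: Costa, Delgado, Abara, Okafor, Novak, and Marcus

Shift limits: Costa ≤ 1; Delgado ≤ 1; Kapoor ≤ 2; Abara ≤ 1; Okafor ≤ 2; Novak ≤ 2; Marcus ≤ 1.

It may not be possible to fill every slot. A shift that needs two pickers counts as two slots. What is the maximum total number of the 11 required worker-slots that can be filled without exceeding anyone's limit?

10

Total capacity across all pickers is 1+1+2+1+2+2+1 = 10, and 11 slots are needed, so at most 10 can be filled.
An assignment achieving 10: Jul 8→Costa, Jul 9→Novak, Jul 10→Okafor, Jul 11→Delgado, Jul 12→Kapoor, Jul 13→Kapoor, Jul 14→Abara, Jul 15→Marcus, Jul 16→Okafor, Jul 17→Novak.
Loads: Costa 1/1, Delgado 1/1, Kapoor 2/2, Abara 1/1, Okafor 2/2, Novak 2/2, Marcus 1/1.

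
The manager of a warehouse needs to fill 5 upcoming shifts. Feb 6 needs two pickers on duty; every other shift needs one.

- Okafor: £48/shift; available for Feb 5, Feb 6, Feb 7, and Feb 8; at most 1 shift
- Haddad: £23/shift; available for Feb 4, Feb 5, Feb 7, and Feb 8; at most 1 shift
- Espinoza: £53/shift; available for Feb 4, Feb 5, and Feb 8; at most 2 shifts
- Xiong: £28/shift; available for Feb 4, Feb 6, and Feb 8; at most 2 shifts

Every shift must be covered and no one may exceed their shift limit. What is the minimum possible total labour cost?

Feb 6 can only be covered by Okafor and Xiong, so that assignment is forced.
Picking the cheapest available picker for each shift independently would cost £168, but that ignores the shift limits.
An optimal schedule: Feb 4→Espinoza, Feb 5→Espinoza, Feb 6→Okafor+Xiong, Feb 7→Haddad, Feb 8→Xiong.
Total: 53 + 53 + 48 + 28 + 23 + 28 = £233.

£233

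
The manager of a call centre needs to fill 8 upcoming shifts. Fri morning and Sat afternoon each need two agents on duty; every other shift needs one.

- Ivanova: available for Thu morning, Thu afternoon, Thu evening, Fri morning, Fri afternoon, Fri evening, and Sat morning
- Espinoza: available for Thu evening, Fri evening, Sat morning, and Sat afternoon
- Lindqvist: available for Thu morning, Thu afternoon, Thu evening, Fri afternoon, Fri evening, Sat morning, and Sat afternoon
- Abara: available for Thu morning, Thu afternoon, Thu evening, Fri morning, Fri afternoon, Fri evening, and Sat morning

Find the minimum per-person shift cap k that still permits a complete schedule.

With 4 agents and 10 worker-slots to fill, someone must work at least ⌈10/4⌉ = 3 shifts, so k ≥ 3.
k = 3 works: Thu morning→Ivanova, Thu afternoon→Ivanova, Thu evening→Espinoza, Fri morning→Ivanova+Abara, Fri afternoon→Lindqvist, Fri evening→Espinoza, Sat morning→Lindqvist, Sat afternoon→Espinoza+Lindqvist.
Loads: Ivanova 3, Espinoza 3, Lindqvist 3, Abara 1 — all ≤ 3.

3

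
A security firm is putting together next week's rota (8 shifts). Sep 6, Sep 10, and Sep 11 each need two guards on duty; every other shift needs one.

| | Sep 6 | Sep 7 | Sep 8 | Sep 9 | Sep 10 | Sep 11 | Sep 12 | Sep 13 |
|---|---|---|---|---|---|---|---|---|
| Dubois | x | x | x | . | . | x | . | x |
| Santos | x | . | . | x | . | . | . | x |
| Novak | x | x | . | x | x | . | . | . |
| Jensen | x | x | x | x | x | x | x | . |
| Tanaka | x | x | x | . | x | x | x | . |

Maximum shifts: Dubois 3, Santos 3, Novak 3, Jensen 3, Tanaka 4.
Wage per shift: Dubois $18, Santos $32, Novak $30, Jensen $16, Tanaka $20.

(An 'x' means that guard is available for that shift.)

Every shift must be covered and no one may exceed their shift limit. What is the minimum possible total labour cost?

$212

Picking the cheapest available guard for each shift independently would cost $186, but that ignores the shift limits.
An optimal schedule: Sep 6→Dubois+Tanaka, Sep 7→Tanaka, Sep 8→Jensen, Sep 9→Jensen, Sep 10→Tanaka+Novak, Sep 11→Dubois+Tanaka, Sep 12→Jensen, Sep 13→Dubois.
Total: 18 + 20 + 20 + 16 + 16 + 20 + 30 + 18 + 20 + 16 + 18 = $212.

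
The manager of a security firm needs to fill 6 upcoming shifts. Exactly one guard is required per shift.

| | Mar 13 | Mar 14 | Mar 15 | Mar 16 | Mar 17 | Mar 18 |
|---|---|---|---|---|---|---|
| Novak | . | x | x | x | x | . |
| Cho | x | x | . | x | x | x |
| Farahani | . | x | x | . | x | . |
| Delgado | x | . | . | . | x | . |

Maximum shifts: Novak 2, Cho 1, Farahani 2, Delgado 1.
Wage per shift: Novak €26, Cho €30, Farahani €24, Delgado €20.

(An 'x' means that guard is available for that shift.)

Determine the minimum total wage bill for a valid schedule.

€150

Mar 18 can only be covered by Cho, so that assignment is forced.
Picking the cheapest available guard for each shift independently would cost €144, but that ignores the shift limits.
An optimal schedule: Mar 13→Delgado, Mar 14→Farahani, Mar 15→Novak, Mar 16→Novak, Mar 17→Farahani, Mar 18→Cho.
Total: 20 + 24 + 26 + 26 + 24 + 30 = €150.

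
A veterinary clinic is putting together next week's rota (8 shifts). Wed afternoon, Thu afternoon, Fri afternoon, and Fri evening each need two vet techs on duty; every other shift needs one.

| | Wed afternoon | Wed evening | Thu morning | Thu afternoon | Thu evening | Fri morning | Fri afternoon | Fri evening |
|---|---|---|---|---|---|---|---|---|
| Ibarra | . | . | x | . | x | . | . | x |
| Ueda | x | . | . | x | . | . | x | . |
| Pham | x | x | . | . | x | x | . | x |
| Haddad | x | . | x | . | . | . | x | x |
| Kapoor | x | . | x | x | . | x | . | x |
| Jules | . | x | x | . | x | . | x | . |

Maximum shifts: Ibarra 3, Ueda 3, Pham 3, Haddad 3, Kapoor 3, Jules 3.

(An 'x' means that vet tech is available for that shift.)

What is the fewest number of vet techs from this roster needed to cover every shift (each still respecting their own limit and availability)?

4

12 slots to fill and no one can take more than 3, so at least ⌈12/3⌉ = 4 vet techs are needed.
Ueda, Pham, Haddad, and Kapoor alone can cover everything: Wed afternoon→Ueda+Kapoor, Wed evening→Pham, Thu morning→Haddad, Thu afternoon→Ueda+Kapoor, Thu evening→Pham, Fri morning→Pham, Fri afternoon→Ueda+Haddad, Fri evening→Haddad+Kapoor.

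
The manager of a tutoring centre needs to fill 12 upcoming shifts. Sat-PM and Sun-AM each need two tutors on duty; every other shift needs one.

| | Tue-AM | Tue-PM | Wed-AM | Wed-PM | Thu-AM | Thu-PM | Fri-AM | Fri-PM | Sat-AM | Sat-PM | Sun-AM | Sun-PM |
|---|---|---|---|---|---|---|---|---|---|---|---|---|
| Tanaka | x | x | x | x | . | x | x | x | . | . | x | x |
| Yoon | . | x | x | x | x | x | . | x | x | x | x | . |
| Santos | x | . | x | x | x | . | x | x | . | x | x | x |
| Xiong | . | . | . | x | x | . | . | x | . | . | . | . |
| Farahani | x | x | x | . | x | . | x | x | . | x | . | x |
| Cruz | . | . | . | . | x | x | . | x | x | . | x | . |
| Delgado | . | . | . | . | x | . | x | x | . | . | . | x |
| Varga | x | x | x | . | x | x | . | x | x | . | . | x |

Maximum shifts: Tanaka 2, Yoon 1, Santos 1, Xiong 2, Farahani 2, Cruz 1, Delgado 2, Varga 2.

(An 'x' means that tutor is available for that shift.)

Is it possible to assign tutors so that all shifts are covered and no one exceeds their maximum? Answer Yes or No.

No

Total capacity is 2+1+1+2+2+1+2+2 = 13 but 14 worker-slots are needed — infeasible.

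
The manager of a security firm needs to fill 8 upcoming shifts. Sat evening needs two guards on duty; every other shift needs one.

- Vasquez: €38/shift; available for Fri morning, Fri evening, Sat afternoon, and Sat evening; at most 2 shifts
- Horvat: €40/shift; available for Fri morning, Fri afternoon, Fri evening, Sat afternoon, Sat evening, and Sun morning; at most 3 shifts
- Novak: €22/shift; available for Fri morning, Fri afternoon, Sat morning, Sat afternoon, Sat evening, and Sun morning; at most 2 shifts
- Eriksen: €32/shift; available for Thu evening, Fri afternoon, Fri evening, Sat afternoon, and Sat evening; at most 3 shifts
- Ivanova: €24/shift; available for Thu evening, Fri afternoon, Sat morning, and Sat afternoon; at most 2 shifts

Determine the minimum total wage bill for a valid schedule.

€264

Picking the cheapest available guard for each shift independently would cost €220, but that ignores the shift limits.
An optimal schedule: Thu evening→Ivanova, Fri morning→Vasquez, Fri afternoon→Ivanova, Fri evening→Eriksen, Sat morning→Novak, Sat afternoon→Eriksen, Sat evening→Eriksen+Vasquez, Sun morning→Novak.
Total: 24 + 38 + 24 + 32 + 22 + 32 + 32 + 38 + 22 = €264.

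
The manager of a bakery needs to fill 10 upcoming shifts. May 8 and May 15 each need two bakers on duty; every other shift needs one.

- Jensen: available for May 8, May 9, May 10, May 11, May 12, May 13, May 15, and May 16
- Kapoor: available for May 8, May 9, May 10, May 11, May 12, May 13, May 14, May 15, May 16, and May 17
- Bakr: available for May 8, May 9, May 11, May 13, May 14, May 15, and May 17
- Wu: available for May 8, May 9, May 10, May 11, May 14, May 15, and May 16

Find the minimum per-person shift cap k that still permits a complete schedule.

With 4 bakers and 12 worker-slots to fill, someone must work at least ⌈12/4⌉ = 3 shifts, so k ≥ 3.
k = 3 works: May 8→Bakr+Wu, May 9→Bakr, May 10→Jensen, May 11→Wu, May 12→Jensen, May 13→Jensen, May 14→Kapoor, May 15→Bakr+Wu, May 16→Kapoor, May 17→Kapoor.
Loads: Jensen 3, Kapoor 3, Bakr 3, Wu 3 — all ≤ 3.

3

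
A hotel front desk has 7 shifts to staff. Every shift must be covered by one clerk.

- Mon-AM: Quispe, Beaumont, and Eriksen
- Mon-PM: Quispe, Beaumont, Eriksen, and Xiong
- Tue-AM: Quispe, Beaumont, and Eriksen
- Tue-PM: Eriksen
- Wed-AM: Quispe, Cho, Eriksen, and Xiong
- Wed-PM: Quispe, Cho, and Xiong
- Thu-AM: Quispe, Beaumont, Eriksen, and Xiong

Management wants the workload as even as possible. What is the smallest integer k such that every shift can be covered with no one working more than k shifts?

2

With 5 clerks and 7 worker-slots to fill, someone must work at least ⌈7/5⌉ = 2 shifts, so k ≥ 2.
k = 2 works: Mon-AM→Quispe, Mon-PM→Beaumont, Tue-AM→Quispe, Tue-PM→Eriksen, Wed-AM→Cho, Wed-PM→Cho, Thu-AM→Beaumont.
Loads: Quispe 2, Cho 2, Beaumont 2, Eriksen 1, Xiong 0 — all ≤ 2.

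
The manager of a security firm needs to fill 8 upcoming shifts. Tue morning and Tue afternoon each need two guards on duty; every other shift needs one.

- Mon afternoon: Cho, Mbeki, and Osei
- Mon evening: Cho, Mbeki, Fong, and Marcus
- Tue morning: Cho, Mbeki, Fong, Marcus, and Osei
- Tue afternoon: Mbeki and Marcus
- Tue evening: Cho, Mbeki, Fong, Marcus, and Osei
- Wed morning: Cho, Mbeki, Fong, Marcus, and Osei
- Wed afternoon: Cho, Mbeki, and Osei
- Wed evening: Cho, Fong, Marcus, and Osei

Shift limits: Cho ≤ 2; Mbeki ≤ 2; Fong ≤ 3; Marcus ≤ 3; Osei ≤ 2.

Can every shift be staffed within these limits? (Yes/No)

Yes

Tue afternoon can only be covered by Mbeki and Marcus, so that assignment is forced.
One valid schedule: Mon afternoon→Cho, Mon evening→Mbeki, Tue morning→Marcus+Osei, Tue afternoon→Mbeki+Marcus, Tue evening→Fong, Wed morning→Fong, Wed afternoon→Cho, Wed evening→Fong.
Loads: Cho 2/2, Mbeki 2/2, Fong 3/3, Marcus 2/3, Osei 1/2 — all within limits.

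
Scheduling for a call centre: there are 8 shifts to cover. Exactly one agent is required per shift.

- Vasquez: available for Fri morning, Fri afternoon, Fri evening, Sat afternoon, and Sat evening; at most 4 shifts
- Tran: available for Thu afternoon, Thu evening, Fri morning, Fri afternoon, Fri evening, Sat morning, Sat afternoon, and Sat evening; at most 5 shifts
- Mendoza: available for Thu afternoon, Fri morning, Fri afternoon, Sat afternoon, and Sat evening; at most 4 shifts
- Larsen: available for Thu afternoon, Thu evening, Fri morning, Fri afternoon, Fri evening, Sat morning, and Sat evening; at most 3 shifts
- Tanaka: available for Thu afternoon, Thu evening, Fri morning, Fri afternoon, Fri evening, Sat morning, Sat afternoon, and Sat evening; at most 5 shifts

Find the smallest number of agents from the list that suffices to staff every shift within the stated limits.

2

8 slots to fill and no one can take more than 5, so at least ⌈8/5⌉ = 2 agents are needed.
Vasquez and Tran alone can cover everything: Thu afternoon→Tran, Thu evening→Tran, Fri morning→Vasquez, Fri afternoon→Vasquez, Fri evening→Vasquez, Sat morning→Tran, Sat afternoon→Vasquez, Sat evening→Tran.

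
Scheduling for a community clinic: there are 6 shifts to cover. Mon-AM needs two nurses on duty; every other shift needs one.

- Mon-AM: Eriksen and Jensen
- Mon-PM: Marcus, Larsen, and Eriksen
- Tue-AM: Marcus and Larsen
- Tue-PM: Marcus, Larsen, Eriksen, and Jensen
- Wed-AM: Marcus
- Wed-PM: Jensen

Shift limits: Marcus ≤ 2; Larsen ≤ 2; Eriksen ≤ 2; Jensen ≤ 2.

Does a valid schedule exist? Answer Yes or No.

Mon-AM can only be covered by Eriksen and Jensen, so that assignment is forced.
Wed-AM can only be covered by Marcus, so that assignment is forced.
Wed-PM can only be covered by Jensen, so that assignment is forced.
One valid schedule: Mon-AM→Eriksen+Jensen, Mon-PM→Larsen, Tue-AM→Marcus, Tue-PM→Larsen, Wed-AM→Marcus, Wed-PM→Jensen.
Loads: Marcus 2/2, Larsen 2/2, Eriksen 1/2, Jensen 2/2 — all within limits.

Yes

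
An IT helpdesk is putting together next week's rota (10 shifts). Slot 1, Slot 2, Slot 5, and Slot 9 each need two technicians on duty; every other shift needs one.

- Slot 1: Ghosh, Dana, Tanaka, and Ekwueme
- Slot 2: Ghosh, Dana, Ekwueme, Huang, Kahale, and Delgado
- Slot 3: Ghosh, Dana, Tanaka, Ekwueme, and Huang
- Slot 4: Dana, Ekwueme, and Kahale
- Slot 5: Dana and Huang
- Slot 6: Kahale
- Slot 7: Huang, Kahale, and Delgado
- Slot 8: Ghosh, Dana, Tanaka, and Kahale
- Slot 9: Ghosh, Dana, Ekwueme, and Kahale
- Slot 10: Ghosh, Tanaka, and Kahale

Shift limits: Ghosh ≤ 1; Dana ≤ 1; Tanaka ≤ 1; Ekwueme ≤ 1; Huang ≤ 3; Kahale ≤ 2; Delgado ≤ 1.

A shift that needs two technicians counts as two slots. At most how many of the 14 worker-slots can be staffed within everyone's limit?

Total capacity across all technicians is 1+1+1+1+3+2+1 = 10, and 14 slots are needed, so at most 10 can be filled.
An assignment achieving 10: Slot 1→Tanaka, Slot 2→Delgado, Slot 3→Huang, Slot 4→Ekwueme, Slot 5→Dana+Huang, Slot 6→Kahale, Slot 7→Huang, Slot 8→Kahale, Slot 10→Ghosh.
Loads: Ghosh 1/1, Dana 1/1, Tanaka 1/1, Ekwueme 1/1, Huang 3/3, Kahale 2/2, Delgado 1/1.

10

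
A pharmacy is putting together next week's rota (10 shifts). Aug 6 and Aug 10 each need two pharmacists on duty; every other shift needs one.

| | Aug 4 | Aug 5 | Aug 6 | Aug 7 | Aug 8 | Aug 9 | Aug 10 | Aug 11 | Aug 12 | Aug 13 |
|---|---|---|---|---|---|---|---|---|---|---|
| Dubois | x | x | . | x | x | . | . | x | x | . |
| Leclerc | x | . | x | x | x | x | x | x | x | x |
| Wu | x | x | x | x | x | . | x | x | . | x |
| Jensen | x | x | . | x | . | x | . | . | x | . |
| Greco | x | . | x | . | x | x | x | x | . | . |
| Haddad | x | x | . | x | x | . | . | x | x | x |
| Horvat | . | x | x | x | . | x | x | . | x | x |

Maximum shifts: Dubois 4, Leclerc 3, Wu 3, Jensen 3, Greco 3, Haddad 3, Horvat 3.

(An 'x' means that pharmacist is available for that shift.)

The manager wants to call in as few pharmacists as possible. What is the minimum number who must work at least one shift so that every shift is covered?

4

12 slots to fill and no one can take more than 4, so at least ⌈12/4⌉ = 3 pharmacists are needed.
Any 3 pharmacists together have capacity at most 4+3+3 = 10 < 12 slots, so 3 can never suffice.
Dubois, Leclerc, Wu, and Jensen alone can cover everything: Aug 4→Jensen, Aug 5→Dubois, Aug 6→Leclerc+Wu, Aug 7→Jensen, Aug 8→Dubois, Aug 9→Leclerc, Aug 10→Leclerc+Wu, Aug 11→Dubois, Aug 12→Dubois, Aug 13→Wu.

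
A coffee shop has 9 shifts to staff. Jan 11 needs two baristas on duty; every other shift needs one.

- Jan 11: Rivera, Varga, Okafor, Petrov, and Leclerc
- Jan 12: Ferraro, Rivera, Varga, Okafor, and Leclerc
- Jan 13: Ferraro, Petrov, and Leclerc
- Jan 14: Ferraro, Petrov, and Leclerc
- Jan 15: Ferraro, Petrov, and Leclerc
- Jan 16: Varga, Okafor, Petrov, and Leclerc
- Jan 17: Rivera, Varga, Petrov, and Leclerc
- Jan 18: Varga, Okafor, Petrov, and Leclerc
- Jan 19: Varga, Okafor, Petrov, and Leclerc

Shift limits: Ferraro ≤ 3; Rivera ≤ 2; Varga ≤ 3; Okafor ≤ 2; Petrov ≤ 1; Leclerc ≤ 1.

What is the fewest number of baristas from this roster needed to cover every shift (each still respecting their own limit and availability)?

10 slots to fill and no one can take more than 3, so at least ⌈10/3⌉ = 4 baristas are needed.
Ferraro, Rivera, Varga, and Okafor alone can cover everything: Jan 11→Rivera+Okafor, Jan 12→Okafor, Jan 13→Ferraro, Jan 14→Ferraro, Jan 15→Ferraro, Jan 16→Varga, Jan 17→Rivera, Jan 18→Varga, Jan 19→Varga.

4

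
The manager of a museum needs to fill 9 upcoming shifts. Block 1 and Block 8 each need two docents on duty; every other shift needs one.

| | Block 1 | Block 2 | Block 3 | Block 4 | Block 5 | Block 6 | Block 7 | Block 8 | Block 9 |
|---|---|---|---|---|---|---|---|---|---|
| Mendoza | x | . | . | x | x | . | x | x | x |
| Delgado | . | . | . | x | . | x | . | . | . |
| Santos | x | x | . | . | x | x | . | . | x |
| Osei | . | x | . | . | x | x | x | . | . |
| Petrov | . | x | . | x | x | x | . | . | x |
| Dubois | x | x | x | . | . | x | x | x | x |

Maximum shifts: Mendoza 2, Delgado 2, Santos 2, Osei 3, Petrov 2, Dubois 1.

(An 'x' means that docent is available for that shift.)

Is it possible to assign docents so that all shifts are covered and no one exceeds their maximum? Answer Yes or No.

Total capacity is 12 and 11 slots are needed, so capacity alone doesn't rule it out.
Shifts {Block 3, Block 8} need 3 worker-slots in total, but the docents available for any of those shifts (Mendoza and Dubois) can supply at most 2 among them. So no valid schedule exists.

No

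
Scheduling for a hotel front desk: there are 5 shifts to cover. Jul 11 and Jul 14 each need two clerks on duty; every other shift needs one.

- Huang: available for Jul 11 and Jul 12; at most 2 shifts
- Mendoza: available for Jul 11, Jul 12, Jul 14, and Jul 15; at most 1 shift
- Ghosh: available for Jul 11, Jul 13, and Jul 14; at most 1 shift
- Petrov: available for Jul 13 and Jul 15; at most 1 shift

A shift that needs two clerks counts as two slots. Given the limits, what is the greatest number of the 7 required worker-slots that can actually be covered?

Total capacity across all clerks is 2+1+1+1 = 5, and 7 slots are needed, so at most 5 can be filled.
An assignment achieving 5: Jul 11→Huang, Jul 12→Huang, Jul 13→Ghosh, Jul 14→Mendoza, Jul 15→Petrov.
Loads: Huang 2/2, Mendoza 1/1, Ghosh 1/1, Petrov 1/1.

5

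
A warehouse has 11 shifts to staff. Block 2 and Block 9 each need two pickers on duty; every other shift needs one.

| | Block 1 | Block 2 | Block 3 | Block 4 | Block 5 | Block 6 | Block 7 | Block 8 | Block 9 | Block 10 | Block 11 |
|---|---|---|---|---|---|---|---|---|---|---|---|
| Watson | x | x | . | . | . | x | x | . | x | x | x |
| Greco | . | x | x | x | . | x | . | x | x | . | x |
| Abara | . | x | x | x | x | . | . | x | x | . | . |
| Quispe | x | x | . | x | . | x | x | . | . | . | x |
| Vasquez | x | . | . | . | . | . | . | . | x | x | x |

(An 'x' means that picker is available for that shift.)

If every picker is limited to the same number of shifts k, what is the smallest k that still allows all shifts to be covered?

3

With 5 pickers and 13 worker-slots to fill, someone must work at least ⌈13/5⌉ = 3 shifts, so k ≥ 3.
k = 3 works: Block 1→Watson, Block 2→Abara+Quispe, Block 3→Greco, Block 4→Greco, Block 5→Abara, Block 6→Quispe, Block 7→Watson, Block 8→Greco, Block 9→Abara+Vasquez, Block 10→Watson, Block 11→Quispe.
Loads: Watson 3, Greco 3, Abara 3, Quispe 3, Vasquez 1 — all ≤ 3.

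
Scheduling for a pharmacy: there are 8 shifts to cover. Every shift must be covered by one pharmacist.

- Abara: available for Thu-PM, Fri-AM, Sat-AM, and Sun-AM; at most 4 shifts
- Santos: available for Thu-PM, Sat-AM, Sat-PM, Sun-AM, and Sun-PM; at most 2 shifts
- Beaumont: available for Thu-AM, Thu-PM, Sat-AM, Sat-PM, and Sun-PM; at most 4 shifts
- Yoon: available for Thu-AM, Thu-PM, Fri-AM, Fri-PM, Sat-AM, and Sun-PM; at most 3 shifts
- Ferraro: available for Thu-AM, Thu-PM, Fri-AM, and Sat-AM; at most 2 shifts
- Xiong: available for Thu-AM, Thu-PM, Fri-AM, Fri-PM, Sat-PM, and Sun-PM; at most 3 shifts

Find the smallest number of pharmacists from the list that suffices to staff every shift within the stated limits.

3

8 slots to fill and no one can take more than 4, so at least ⌈8/4⌉ = 2 pharmacists are needed.
No set of 2 pharmacists can cover every shift (each such set leaves at least one shift with no one available or exceeds a cap).
Abara, Santos, and Yoon alone can cover everything: Thu-AM→Yoon, Thu-PM→Abara, Fri-AM→Abara, Fri-PM→Yoon, Sat-AM→Abara, Sat-PM→Santos, Sun-AM→Abara, Sun-PM→Santos.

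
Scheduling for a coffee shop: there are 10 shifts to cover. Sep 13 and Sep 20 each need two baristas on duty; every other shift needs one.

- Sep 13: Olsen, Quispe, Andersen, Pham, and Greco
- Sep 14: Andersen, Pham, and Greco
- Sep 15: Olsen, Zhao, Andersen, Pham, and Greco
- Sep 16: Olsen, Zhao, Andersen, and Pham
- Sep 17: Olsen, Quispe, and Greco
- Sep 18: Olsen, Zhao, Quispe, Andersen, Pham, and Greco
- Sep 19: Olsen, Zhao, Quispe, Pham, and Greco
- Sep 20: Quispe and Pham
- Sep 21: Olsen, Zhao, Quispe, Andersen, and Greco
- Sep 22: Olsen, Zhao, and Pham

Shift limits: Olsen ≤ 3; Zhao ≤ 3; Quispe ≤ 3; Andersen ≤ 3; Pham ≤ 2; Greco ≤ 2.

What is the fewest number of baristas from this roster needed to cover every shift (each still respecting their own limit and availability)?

12 slots to fill and no one can take more than 3, so at least ⌈12/3⌉ = 4 baristas are needed.
No set of 4 baristas can cover every shift (each such set leaves at least one shift with no one available or exceeds a cap).
Olsen, Zhao, Quispe, Andersen, and Pham alone can cover everything: Sep 13→Quispe+Andersen, Sep 14→Andersen, Sep 15→Olsen, Sep 16→Zhao, Sep 17→Olsen, Sep 18→Quispe, Sep 19→Zhao, Sep 20→Quispe+Pham, Sep 21→Zhao, Sep 22→Olsen.

5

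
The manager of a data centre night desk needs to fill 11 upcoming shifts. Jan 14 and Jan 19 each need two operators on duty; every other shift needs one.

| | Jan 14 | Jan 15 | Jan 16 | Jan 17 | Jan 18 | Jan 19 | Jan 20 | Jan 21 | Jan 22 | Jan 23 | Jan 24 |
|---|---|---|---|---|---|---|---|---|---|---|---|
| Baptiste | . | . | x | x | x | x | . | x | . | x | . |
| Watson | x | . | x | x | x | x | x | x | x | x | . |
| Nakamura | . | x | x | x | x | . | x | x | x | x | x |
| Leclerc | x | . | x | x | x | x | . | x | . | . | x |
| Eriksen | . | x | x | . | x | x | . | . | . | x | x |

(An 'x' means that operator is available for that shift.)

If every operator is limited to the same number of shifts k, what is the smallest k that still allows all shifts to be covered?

With 5 operators and 13 worker-slots to fill, someone must work at least ⌈13/5⌉ = 3 shifts, so k ≥ 3.
k = 3 works: Jan 14→Watson+Leclerc, Jan 15→Nakamura, Jan 16→Nakamura, Jan 17→Baptiste, Jan 18→Leclerc, Jan 19→Leclerc+Eriksen, Jan 20→Watson, Jan 21→Baptiste, Jan 22→Watson, Jan 23→Baptiste, Jan 24→Nakamura.
Loads: Baptiste 3, Watson 3, Nakamura 3, Leclerc 3, Eriksen 1 — all ≤ 3.

3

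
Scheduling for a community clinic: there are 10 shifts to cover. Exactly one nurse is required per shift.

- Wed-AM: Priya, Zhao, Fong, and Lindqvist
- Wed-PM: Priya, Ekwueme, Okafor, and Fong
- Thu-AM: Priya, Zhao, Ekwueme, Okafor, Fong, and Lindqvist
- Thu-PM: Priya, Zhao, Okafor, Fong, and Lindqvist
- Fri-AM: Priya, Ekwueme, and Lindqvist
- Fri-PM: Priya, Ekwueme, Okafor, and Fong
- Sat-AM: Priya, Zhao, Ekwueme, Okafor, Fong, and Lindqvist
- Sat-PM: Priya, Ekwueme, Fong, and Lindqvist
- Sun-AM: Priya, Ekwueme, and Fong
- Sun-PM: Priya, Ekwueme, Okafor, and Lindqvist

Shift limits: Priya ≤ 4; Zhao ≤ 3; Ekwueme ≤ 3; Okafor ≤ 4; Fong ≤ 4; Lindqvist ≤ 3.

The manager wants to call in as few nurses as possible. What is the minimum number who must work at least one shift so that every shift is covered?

3

10 slots to fill and no one can take more than 4, so at least ⌈10/4⌉ = 3 nurses are needed.
Priya, Zhao, and Ekwueme alone can cover everything: Wed-AM→Priya, Wed-PM→Priya, Thu-AM→Zhao, Thu-PM→Zhao, Fri-AM→Priya, Fri-PM→Priya, Sat-AM→Zhao, Sat-PM→Ekwueme, Sun-AM→Ekwueme, Sun-PM→Ekwueme.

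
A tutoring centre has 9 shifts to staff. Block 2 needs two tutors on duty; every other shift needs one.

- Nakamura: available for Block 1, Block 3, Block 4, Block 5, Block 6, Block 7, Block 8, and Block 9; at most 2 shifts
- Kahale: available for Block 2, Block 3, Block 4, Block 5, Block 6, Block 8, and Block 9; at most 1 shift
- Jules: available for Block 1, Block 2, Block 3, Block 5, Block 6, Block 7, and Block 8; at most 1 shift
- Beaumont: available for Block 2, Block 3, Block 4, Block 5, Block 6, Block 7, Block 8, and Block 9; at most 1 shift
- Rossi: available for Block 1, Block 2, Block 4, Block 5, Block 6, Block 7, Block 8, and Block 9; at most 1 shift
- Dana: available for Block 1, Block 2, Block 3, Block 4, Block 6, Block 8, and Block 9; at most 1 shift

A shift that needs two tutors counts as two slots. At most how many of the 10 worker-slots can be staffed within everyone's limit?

Total capacity across all tutors is 2+1+1+1+1+1 = 7, and 10 slots are needed, so at most 7 can be filled.
An assignment achieving 7: Block 1→Nakamura, Block 2→Kahale+Jules, Block 3→Beaumont, Block 4→Rossi, Block 7→Nakamura, Block 9→Dana.
Loads: Nakamura 2/2, Kahale 1/1, Jules 1/1, Beaumont 1/1, Rossi 1/1, Dana 1/1.

7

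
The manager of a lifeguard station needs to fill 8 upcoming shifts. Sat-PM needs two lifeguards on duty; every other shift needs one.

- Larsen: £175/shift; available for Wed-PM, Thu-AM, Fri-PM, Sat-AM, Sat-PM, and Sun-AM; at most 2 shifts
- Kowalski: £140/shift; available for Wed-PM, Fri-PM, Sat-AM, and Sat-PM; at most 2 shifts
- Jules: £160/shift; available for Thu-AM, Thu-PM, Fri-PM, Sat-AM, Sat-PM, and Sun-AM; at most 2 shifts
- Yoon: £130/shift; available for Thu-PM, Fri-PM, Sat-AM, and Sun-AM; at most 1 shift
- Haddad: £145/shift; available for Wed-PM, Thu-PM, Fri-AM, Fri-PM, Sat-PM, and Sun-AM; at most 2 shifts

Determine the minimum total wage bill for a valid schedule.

£1370

Fri-AM can only be covered by Haddad, so that assignment is forced.
Picking the cheapest available lifeguard for each shift independently would cost £1250, but that ignores the shift limits.
An optimal schedule: Wed-PM→Larsen, Thu-AM→Larsen, Thu-PM→Jules, Fri-AM→Haddad, Fri-PM→Yoon, Sat-AM→Kowalski, Sat-PM→Kowalski+Haddad, Sun-AM→Jules.
Total: 175 + 175 + 160 + 145 + 130 + 140 + 140 + 145 + 160 = £1370.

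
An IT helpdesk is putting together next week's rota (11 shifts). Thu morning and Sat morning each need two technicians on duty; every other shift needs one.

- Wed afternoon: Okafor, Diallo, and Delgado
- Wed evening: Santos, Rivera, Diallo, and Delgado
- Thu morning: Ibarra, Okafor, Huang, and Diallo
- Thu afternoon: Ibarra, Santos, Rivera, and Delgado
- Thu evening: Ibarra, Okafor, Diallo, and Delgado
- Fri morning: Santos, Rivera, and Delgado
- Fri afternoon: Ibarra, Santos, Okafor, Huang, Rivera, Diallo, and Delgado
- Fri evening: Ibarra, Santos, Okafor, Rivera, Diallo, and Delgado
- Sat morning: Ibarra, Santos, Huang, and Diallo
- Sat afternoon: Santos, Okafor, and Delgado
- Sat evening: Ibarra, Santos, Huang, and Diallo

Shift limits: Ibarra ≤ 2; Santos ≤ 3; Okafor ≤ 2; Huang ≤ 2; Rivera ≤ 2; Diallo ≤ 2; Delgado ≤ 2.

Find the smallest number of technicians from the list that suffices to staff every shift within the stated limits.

13 slots to fill and no one can take more than 3, so at least ⌈13/3⌉ = 5 technicians are needed.
Any 5 technicians together have capacity at most 3+2+2+2+2 = 11 < 13 slots, so 5 can never suffice.
Ibarra, Santos, Okafor, Huang, Rivera, and Diallo alone can cover everything: Wed afternoon→Okafor, Wed evening→Santos, Thu morning→Okafor+Diallo, Thu afternoon→Ibarra, Thu evening→Ibarra, Fri morning→Santos, Fri afternoon→Rivera, Fri evening→Rivera, Sat morning→Huang+Diallo, Sat afternoon→Santos, Sat evening→Huang.

6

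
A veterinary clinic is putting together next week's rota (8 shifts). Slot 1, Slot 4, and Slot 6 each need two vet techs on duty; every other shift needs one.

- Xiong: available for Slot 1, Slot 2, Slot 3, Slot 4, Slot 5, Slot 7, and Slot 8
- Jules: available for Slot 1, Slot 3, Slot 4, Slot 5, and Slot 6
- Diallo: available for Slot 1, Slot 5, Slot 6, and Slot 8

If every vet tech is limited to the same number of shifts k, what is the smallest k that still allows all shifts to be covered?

4

With 3 vet techs and 11 worker-slots to fill, someone must work at least ⌈11/3⌉ = 4 shifts, so k ≥ 4.
k = 4 works: Slot 1→Jules+Diallo, Slot 2→Xiong, Slot 3→Xiong, Slot 4→Xiong+Jules, Slot 5→Jules, Slot 6→Jules+Diallo, Slot 7→Xiong, Slot 8→Diallo.
Loads: Xiong 4, Jules 4, Diallo 3 — all ≤ 4.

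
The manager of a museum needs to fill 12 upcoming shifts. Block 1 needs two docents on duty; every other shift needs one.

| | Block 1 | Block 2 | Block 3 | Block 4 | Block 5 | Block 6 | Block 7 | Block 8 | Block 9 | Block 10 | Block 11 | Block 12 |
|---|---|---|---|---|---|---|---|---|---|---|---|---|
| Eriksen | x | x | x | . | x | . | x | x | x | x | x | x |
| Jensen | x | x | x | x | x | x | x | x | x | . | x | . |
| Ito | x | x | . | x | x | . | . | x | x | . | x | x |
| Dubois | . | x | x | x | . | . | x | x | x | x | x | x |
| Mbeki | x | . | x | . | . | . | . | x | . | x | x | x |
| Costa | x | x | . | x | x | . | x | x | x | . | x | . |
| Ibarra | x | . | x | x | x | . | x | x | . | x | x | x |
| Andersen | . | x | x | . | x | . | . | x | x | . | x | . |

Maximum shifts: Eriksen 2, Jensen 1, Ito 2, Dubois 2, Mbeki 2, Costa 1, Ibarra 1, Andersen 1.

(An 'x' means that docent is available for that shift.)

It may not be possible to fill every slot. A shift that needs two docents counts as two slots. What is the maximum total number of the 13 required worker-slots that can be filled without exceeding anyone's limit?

Total capacity across all docents is 2+1+2+2+2+1+1+1 = 12, and 13 slots are needed, so at most 12 can be filled.
An assignment achieving 12: Block 1→Mbeki+Costa, Block 2→Dubois, Block 3→Dubois, Block 4→Ito, Block 5→Ibarra, Block 6→Jensen, Block 7→Eriksen, Block 8→Mbeki, Block 9→Andersen, Block 10→Eriksen, Block 12→Ito.
Loads: Eriksen 2/2, Jensen 1/1, Ito 2/2, Dubois 2/2, Mbeki 2/2, Costa 1/1, Ibarra 1/1, Andersen 1/1.

12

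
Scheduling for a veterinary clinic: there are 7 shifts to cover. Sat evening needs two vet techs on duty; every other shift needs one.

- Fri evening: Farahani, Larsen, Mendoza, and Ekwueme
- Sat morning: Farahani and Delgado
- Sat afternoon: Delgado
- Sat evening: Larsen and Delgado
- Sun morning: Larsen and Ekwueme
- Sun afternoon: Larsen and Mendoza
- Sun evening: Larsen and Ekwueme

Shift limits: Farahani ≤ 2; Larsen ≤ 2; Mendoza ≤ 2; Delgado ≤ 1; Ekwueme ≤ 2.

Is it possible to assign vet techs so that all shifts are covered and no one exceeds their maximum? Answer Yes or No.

Total capacity is 9 and 8 slots are needed, so capacity alone doesn't rule it out.
Shifts {Sat afternoon, Sat evening} need 3 worker-slots in total, but the vet techs available for any of those shifts (Larsen and Delgado) can supply at most 2 among them. So no valid schedule exists.

No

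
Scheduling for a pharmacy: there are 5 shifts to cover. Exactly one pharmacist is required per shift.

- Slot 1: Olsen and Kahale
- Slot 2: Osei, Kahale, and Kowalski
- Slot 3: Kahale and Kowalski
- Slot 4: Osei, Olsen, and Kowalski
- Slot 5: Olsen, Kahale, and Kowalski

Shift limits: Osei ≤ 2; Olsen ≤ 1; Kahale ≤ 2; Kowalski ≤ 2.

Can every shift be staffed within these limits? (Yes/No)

One valid schedule: Slot 1→Olsen, Slot 2→Osei, Slot 3→Kahale, Slot 4→Osei, Slot 5→Kahale.
Loads: Osei 2/2, Olsen 1/1, Kahale 2/2, Kowalski 0/2 — all within limits.

Yes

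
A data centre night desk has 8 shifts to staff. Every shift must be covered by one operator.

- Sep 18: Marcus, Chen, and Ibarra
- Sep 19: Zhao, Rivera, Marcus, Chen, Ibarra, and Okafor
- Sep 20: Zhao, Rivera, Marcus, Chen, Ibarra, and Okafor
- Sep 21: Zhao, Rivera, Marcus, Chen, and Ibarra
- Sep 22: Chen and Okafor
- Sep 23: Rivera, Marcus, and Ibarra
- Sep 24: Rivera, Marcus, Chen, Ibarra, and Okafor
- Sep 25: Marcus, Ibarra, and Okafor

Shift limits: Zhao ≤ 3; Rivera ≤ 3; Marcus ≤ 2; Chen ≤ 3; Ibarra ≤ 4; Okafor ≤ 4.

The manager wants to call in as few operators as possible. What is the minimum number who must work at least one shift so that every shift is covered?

2

8 slots to fill and no one can take more than 4, so at least ⌈8/4⌉ = 2 operators are needed.
Ibarra and Okafor alone can cover everything: Sep 18→Ibarra, Sep 19→Ibarra, Sep 20→Okafor, Sep 21→Ibarra, Sep 22→Okafor, Sep 23→Ibarra, Sep 24→Okafor, Sep 25→Okafor.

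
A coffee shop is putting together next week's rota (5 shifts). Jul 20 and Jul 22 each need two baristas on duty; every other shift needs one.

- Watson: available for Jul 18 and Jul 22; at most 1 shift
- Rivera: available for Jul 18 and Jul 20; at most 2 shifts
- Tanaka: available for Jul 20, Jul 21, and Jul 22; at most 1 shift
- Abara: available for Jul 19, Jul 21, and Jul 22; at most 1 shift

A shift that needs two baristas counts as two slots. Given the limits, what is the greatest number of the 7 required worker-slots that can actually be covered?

Total capacity across all baristas is 1+2+1+1 = 5, and 7 slots are needed, so at most 5 can be filled.
An assignment achieving 5: Jul 18→Rivera, Jul 19→Abara, Jul 20→Rivera+Tanaka, Jul 22→Watson.
Loads: Watson 1/1, Rivera 2/2, Tanaka 1/1, Abara 1/1.

5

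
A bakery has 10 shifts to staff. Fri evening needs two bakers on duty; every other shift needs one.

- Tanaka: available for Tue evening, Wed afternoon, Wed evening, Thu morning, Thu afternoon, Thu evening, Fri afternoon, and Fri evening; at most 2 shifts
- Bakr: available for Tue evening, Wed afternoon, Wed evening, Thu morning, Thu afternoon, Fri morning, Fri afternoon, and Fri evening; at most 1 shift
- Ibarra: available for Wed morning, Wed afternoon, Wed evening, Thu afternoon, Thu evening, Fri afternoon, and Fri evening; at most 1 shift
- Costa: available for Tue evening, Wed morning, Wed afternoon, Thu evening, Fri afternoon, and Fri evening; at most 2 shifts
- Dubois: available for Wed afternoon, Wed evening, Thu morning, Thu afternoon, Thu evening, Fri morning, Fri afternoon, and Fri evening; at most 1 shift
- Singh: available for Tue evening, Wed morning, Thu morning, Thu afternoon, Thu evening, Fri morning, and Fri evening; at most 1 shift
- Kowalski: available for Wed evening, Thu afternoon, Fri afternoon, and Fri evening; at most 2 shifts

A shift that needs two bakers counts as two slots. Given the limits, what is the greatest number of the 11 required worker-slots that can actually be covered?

10

Total capacity across all bakers is 2+1+1+2+1+1+2 = 10, and 11 slots are needed, so at most 10 can be filled.
An assignment achieving 10: Tue evening→Tanaka, Wed morning→Ibarra, Wed afternoon→Costa, Wed evening→Dubois, Thu morning→Tanaka, Thu afternoon→Singh, Thu evening→Costa, Fri morning→Bakr, Fri afternoon→Kowalski, Fri evening→Kowalski.
Loads: Tanaka 2/2, Bakr 1/1, Ibarra 1/1, Costa 2/2, Dubois 1/1, Singh 1/1, Kowalski 2/2.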